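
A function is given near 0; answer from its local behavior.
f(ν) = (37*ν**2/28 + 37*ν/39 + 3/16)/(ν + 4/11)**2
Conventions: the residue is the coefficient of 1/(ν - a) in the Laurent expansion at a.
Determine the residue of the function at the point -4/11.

At the order-2 pole -4/11 set g(ν) = (ν - (-4/11))^2*f(ν) = 37*ν**2/28 + 37*ν/39 + 3/16.
Order-2 pole: residue = g'(a); g'(-4/11) = -37/3003, so the residue is -37/3003.

The residue is -37/3003.


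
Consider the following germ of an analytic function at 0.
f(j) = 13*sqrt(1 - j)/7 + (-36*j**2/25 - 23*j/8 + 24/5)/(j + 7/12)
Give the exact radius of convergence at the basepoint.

Denominator factor (j + 7/12): pole of order 1 at -7/12, modulus 7/12.
Branch term (13/7)*sqrt(1 - j/(1)): its argument vanishes at j = 1, a square-root branch point, modulus 1.
The radius of convergence is the smallest modulus among the singular points: 7/12.

The radius of convergence is 7/12.


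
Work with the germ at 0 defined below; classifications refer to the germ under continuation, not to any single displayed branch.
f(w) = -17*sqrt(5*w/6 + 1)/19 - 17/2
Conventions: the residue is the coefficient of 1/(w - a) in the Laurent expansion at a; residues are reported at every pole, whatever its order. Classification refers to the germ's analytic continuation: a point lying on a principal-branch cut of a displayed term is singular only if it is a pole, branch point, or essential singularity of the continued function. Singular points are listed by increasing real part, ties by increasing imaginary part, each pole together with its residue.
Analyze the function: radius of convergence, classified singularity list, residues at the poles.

Radius of convergence at 0: 6/5.
At -6/5: an algebraic (square-root) branch point.

Branch term (-17/19)*sqrt(1 - w/(-6/5)): its argument vanishes at w = -6/5, a square-root branch point, modulus 6/5.
The radius of convergence is the smallest modulus among the singular points: 6/5.


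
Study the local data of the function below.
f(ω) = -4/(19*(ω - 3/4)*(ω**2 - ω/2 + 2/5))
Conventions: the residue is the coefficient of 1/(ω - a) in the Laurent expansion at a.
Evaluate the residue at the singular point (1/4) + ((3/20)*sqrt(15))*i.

The factor ω**2 - ω/2 + 2/5 splits as (ω - a)(ω - a') with a = (1/4) + ((3/20)*sqrt(15))*i, a' = (1/4) - ((3/20)*sqrt(15))*i. At the order-1 pole a set g(ω) = (ω - a)*f(ω) = [-4/(19*(ω - 3/4))] / (ω - a').
Simple pole: residue = g(a) at a = (1/4) + ((3/20)*sqrt(15))*i, which is (160/893) - ((320/8037)*sqrt(15))*i.

The residue is (160/893) - ((320/8037)*sqrt(15))*i.


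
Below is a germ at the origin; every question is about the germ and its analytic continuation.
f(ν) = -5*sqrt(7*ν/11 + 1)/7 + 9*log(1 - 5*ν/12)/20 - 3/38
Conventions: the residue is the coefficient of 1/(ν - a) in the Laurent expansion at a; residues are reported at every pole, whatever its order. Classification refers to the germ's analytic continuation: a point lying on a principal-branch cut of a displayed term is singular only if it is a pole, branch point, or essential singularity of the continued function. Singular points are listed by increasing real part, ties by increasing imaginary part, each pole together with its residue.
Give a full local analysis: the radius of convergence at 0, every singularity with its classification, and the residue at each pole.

Branch term (9/20)*log(1 - ν/(12/5)): its argument vanishes at ν = 12/5, a logarithmic branch point, modulus 12/5.
Branch term (-5/7)*sqrt(1 - ν/(-11/7)): its argument vanishes at ν = -11/7, a square-root branch point, modulus 11/7.
The radius of convergence is the smallest modulus among the singular points: 11/7.
List the singular points by increasing real part (a conjugate pair: the negative imaginary part first).

Radius of convergence at 0: 11/7.
At -11/7: an algebraic (square-root) branch point.
At 12/5: a logarithmic branch point.


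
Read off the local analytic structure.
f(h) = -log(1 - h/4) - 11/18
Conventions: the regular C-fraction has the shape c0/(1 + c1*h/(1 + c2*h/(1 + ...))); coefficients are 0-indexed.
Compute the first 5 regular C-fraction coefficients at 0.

The regular C-fraction coefficients are [-11/18, 9/22, -47/88, -11/1128, -65/564].

Taylor coefficients (expand at 0): a_0 = -11/18, a_1 = 1/4, a_2 = 1/32, a_3 = 1/192, a_4 = 1/1024.
c0 = a_0 = -11/18. Peel one level at a time: if S = 1 + c*h/S' with S'(0) = 1, then c is the h-coefficient of S and S' = c*h/(S - 1).
S_1 = c0/f = 1 + (9/22)*h + (423/1936)*h^2 + ...; c1 = 9/22.
S_2 = c1*h/(S_1 - 1) = 1 + (-47/88)*h + (-1/192)*h^2 + ...; c2 = -47/88.
S_3 = c2*h/(S_2 - 1) = 1 + (-11/1128)*h + (-715/636192)*h^2 + ...; c3 = -11/1128.
S_4 = c3*h/(S_3 - 1) = 1 + (-65/564)*h + ...; c4 = -65/564.


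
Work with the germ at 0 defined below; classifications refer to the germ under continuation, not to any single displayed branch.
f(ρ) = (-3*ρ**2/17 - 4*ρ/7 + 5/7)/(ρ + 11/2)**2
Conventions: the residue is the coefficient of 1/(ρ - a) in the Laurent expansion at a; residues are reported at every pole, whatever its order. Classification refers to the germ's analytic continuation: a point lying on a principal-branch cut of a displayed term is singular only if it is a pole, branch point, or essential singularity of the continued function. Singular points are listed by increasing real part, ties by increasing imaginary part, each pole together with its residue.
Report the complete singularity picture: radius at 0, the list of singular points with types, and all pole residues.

Denominator factor (ρ + 11/2)^2: pole of order 2 at -11/2, modulus 11/2.
The radius of convergence is the smallest modulus among the singular points: 11/2.
At the order-2 pole -11/2 set g(ρ) = (ρ - (-11/2))^2*f(ρ) = -3*ρ**2/17 - 4*ρ/7 + 5/7.
Order-2 pole: residue = g'(a); g'(-11/2) = 163/119, so the residue is 163/119.

Radius of convergence at 0: 11/2.
At -11/2: a pole of order 2; residue 163/119.


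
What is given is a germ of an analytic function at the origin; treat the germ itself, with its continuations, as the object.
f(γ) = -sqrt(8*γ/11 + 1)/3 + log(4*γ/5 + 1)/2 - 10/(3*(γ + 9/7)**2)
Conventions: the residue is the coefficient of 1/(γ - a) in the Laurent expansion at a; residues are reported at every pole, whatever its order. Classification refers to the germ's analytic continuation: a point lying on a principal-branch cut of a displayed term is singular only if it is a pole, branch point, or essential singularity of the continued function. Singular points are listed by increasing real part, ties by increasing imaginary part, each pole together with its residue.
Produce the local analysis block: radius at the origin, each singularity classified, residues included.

Radius of convergence at 0: 5/4.
At -11/8: an algebraic (square-root) branch point.
At -9/7: a pole of order 2; residue 0.
At -5/4: a logarithmic branch point.

Denominator factor (γ + 9/7)^2: pole of order 2 at -9/7, modulus 9/7.
Branch term (1/2)*log(1 - γ/(-5/4)): its argument vanishes at γ = -5/4, a logarithmic branch point, modulus 5/4.
Branch term (-1/3)*sqrt(1 - γ/(-11/8)): its argument vanishes at γ = -11/8, a square-root branch point, modulus 11/8.
The radius of convergence is the smallest modulus among the singular points: 5/4.
The branch terms are analytic at -9/7 and contribute nothing to the residue; only the rational part matters.
At the order-2 pole -9/7 set g(γ) = (γ - (-9/7))^2*(rational part) = -10/3.
Order-2 pole: residue = g'(a); g'(-9/7) = 0, so the residue is 0.
List the singular points by increasing real part (a conjugate pair: the negative imaginary part first).


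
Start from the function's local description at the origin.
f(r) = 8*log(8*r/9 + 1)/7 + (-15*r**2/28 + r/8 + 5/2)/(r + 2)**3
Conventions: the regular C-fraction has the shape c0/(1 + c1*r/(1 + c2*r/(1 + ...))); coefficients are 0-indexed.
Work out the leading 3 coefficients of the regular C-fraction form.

The regular C-fraction coefficients are [5/16, -2269/1260, 1839997/952980].

Taylor coefficients (expand at 0): a_0 = 5/16, a_1 = 2269/4032, a_2 = -5309/72576.
c0 = a_0 = 5/16. Peel one level at a time: if S = 1 + c*r/S' with S'(0) = 1, then c is the r-coefficient of S and S' = c*r/(S - 1).
S_1 = c0/f = 1 + (-2269/1260)*r + (1839997/529200)*r^2 + ...; c1 = -2269/1260.
S_2 = c1*r/(S_1 - 1) = 1 + (1839997/952980)*r + ...; c2 = 1839997/952980.


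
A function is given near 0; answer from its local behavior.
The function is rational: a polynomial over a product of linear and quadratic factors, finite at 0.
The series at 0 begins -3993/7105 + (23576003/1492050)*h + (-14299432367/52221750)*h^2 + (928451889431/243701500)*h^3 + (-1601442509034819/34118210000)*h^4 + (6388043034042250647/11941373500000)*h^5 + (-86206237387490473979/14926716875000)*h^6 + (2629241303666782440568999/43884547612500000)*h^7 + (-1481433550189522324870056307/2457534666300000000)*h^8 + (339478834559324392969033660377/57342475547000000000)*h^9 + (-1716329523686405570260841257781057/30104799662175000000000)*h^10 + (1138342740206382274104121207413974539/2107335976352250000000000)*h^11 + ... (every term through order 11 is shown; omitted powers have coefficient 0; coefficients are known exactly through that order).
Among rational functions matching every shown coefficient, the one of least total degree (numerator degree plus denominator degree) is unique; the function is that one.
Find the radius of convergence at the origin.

No rational of total degree below 10 reproduces all 12 coefficients; solving the [2/8] Pade equations on them gives f(h) = (19*h**2/11 - 2*h/3 + 3/29)/((h - 7/5)**2*(h**2 - 7*h/2 - 5/11)**3), whose expansion matches every shown term.
Denominator factor (h**2 - 7*h/2 - 5/11)^3: discriminant 619/44, real irrational roots 7/4 + (1/44)*sqrt(6809) and 7/4 - (1/44)*sqrt(6809); poles of order 3, moduli 7/4 + (1/44)*sqrt(6809) and -7/4 + (1/44)*sqrt(6809).
Denominator factor (h - 7/5)^2: pole of order 2 at 7/5, modulus 7/5.
The radius of convergence is the smallest modulus among the singular points: -7/4 + (1/44)*sqrt(6809).

The radius of convergence is -7/4 + (1/44)*sqrt(6809).


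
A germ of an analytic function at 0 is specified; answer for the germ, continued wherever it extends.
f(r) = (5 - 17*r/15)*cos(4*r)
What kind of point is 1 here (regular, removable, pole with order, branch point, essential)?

The point is a regular point.

There is no denominator, hence no pole anywhere.
The factor cos(4*r) is entire.
So the germ continues analytically to 1.


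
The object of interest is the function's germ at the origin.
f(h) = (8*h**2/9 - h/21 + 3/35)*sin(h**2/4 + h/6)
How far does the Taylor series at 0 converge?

The factor sin(h**2/4 + h/6) is entire and contributes no finite singular point.
The polynomial part has no poles.
No finite singular points: the Taylor series at 0 converges everywhere.

The radius of convergence is infinite.


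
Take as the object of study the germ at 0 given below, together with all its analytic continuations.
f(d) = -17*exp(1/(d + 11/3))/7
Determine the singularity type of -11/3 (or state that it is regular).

The point is an essential singularity.

The exponent 1/(d - (-11/3)) has a pole at -11/3, so exp(1/(d - (-11/3))) takes every nonzero value near it: an essential singularity (not a pole of any order).


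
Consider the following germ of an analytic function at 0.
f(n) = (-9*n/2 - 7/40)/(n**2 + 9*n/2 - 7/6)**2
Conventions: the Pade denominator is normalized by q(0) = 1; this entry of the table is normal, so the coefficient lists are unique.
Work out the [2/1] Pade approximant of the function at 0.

The Pade approximant has numerator coefficients [-9/70, -3467367/979265, -84342411/13709710]; denominator coefficients [1, -164772/27979].

Taylor coefficients needed (expand at 0): a_0 = -9/70, a_1 = -1053/245, a_2 = -15417/490, a_3 = -2224422/12005.
Write the denominator as Q(n) = 1 + q1*n. Requiring Q*f - P = O(n^4) with deg P <= 2 kills the coefficients of n^3..n^3 in Q*f:
  n^3: a_3 + q1*a_2 = 0, i.e. -2224422/12005 + (-15417/490)*q1 = 0.
Solving this linear system: q1 = -164772/27979.
The numerator is Q*f truncated at degree 2: P0 = a_0 = -9/70; P1 = a_1 + q1*a_0 = -3467367/979265; P2 = a_2 + q1*a_1 = -84342411/13709710.


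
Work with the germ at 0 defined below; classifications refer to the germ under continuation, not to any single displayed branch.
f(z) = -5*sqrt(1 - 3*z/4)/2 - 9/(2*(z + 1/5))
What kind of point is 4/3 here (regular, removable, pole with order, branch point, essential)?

The point is an algebraic (square-root) branch point.

The term (-5/2)*sqrt(1 - z/(4/3)) has argument 1 - 4/3/(4/3) = 0 at 4/3: a square-root (algebraic, two-sheeted) branch point; the remaining terms are analytic or single-valued there.


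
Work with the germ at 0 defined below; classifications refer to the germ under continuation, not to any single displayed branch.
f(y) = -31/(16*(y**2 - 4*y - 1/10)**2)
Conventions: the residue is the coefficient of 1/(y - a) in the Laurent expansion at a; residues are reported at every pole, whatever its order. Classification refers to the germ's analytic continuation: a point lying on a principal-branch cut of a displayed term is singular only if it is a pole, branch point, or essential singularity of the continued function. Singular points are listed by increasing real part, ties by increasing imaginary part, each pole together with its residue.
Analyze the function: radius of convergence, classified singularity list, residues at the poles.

Radius of convergence at 0: -2 + (1/10)*sqrt(410).
At 2 - (1/10)*sqrt(410): a pole of order 2; residue -(155/53792)*sqrt(410).
At 2 + (1/10)*sqrt(410): a pole of order 2; residue (155/53792)*sqrt(410).

Denominator factor (y**2 - 4*y - 1/10)^2: discriminant 82/5, real irrational roots 2 + (1/10)*sqrt(410) and 2 - (1/10)*sqrt(410); poles of order 2, moduli 2 + (1/10)*sqrt(410) and -2 + (1/10)*sqrt(410).
The radius of convergence is the smallest modulus among the singular points: -2 + (1/10)*sqrt(410).
The factor y**2 - 4*y - 1/10 splits as (y - a)(y - a') with a = 2 - (1/10)*sqrt(410), a' = 2 + (1/10)*sqrt(410). At the order-2 pole a set g(y) = (y - a)^2*f(y) = [-31/16] / (y - a')^2.
Order-2 pole: residue = g'(a); g'(2 - (1/10)*sqrt(410)) = -(155/53792)*sqrt(410), so the residue is -(155/53792)*sqrt(410).
The factor y**2 - 4*y - 1/10 splits as (y - a)(y - a') with a = 2 + (1/10)*sqrt(410), a' = 2 - (1/10)*sqrt(410). At the order-2 pole a set g(y) = (y - a)^2*f(y) = [-31/16] / (y - a')^2.
Order-2 pole: residue = g'(a); g'(2 + (1/10)*sqrt(410)) = (155/53792)*sqrt(410), so the residue is (155/53792)*sqrt(410).
List the singular points by increasing real part (a conjugate pair: the negative imaginary part first).


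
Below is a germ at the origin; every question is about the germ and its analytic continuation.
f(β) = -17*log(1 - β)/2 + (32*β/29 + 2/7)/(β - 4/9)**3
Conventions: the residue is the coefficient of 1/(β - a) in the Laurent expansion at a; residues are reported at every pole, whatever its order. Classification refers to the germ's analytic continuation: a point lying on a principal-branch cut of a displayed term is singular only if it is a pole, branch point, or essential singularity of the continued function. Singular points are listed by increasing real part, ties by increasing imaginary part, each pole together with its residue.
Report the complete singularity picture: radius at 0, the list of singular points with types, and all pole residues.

Radius of convergence at 0: 4/9.
At 4/9: a pole of order 3; residue 0.
At 1: a logarithmic branch point.

Denominator factor (β - 4/9)^3: pole of order 3 at 4/9, modulus 4/9.
Branch term (-17/2)*log(1 - β/(1)): its argument vanishes at β = 1, a logarithmic branch point, modulus 1.
The radius of convergence is the smallest modulus among the singular points: 4/9.
The branch term is analytic at 4/9 and contributes nothing to the residue; only the rational part matters.
At the order-3 pole 4/9 set g(β) = (β - (4/9))^3*(rational part) = 32*β/29 + 2/7.
Order-3 pole: residue = g''(a)/2; g''(4/9) = 0, so the residue is 0.
List the singular points by increasing real part (a conjugate pair: the negative imaginary part first).


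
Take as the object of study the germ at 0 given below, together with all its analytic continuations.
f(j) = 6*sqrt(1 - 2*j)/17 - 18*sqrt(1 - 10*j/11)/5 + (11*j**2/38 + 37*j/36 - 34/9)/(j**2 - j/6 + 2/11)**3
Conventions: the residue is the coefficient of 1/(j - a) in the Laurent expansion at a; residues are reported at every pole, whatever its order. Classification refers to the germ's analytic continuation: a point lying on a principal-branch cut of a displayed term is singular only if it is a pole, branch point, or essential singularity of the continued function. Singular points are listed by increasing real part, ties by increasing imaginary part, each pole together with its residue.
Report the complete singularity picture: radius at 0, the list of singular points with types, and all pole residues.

Radius of convergence at 0: (1/11)*sqrt(22).
At (1/12) - ((1/132)*sqrt(3047))*i: a pole of order 3; residue -((394000200/403824727)*sqrt(3047))*i.
At (1/12) + ((1/132)*sqrt(3047))*i: a pole of order 3; residue ((394000200/403824727)*sqrt(3047))*i.
At 1/2: an algebraic (square-root) branch point.
At 11/10: an algebraic (square-root) branch point.

Denominator factor (j**2 - j/6 + 2/11)^3: discriminant -277/396, complex-conjugate roots (1/12) + ((1/132)*sqrt(3047))*i and (1/12) - ((1/132)*sqrt(3047))*i; poles of order 3, moduli (1/11)*sqrt(22) and (1/11)*sqrt(22).
Branch term (6/17)*sqrt(1 - j/(1/2)): its argument vanishes at j = 1/2, a square-root branch point, modulus 1/2.
Branch term (-18/5)*sqrt(1 - j/(11/10)): its argument vanishes at j = 11/10, a square-root branch point, modulus 11/10.
The radius of convergence is the smallest modulus among the singular points: (1/11)*sqrt(22).
The branch terms are analytic at (1/12) - ((1/132)*sqrt(3047))*i and contribute nothing to the residue; only the rational part matters.
The factor j**2 - j/6 + 2/11 splits as (j - a)(j - a') with a = (1/12) - ((1/132)*sqrt(3047))*i, a' = (1/12) + ((1/132)*sqrt(3047))*i. At the order-3 pole a set g(j) = (j - a)^3*(rational part) = [11*j**2/38 + 37*j/36 - 34/9] / (j - a')^3.
Order-3 pole: residue = g''(a)/2; g''((1/12) - ((1/132)*sqrt(3047))*i) = -((788000400/403824727)*sqrt(3047))*i, so the residue is -((394000200/403824727)*sqrt(3047))*i.
The branch terms are analytic at (1/12) + ((1/132)*sqrt(3047))*i and contribute nothing to the residue; only the rational part matters.
The factor j**2 - j/6 + 2/11 splits as (j - a)(j - a') with a = (1/12) + ((1/132)*sqrt(3047))*i, a' = (1/12) - ((1/132)*sqrt(3047))*i. At the order-3 pole a set g(j) = (j - a)^3*(rational part) = [11*j**2/38 + 37*j/36 - 34/9] / (j - a')^3.
Order-3 pole: residue = g''(a)/2; g''((1/12) + ((1/132)*sqrt(3047))*i) = ((788000400/403824727)*sqrt(3047))*i, so the residue is ((394000200/403824727)*sqrt(3047))*i.
List the singular points by increasing real part (a conjugate pair: the negative imaginary part first).


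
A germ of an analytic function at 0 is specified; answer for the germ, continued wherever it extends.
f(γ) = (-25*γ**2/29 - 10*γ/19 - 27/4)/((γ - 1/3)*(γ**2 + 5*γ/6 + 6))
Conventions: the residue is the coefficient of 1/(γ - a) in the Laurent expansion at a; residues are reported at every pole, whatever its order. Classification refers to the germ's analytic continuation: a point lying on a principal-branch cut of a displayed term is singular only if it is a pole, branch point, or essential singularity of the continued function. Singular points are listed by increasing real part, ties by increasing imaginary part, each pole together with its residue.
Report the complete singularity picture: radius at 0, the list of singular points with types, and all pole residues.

Denominator factor (γ - 1/3): pole of order 1 at 1/3, modulus 1/3.
Denominator factor (γ**2 + 5*γ/6 + 6): discriminant -839/36, complex-conjugate roots (-5/12) + ((1/12)*sqrt(839))*i and (-5/12) - ((1/12)*sqrt(839))*i; poles of order 1, moduli sqrt(6) and sqrt(6).
The radius of convergence is the smallest modulus among the singular points: 1/3.
The factor γ**2 + 5*γ/6 + 6 splits as (γ - a)(γ - a') with a = (-5/12) - ((1/12)*sqrt(839))*i, a' = (-5/12) + ((1/12)*sqrt(839))*i. At the order-1 pole a set g(γ) = (γ - a)*f(γ) = [(-25*γ**2/29 - 10*γ/19 - 27/4)/(γ - 1/3)] / (γ - a').
Simple pole: residue = g(a) at a = (-5/12) - ((1/12)*sqrt(839))*i, which is (30023/253460) + ((562307/212652940)*sqrt(839))*i.
The factor γ**2 + 5*γ/6 + 6 splits as (γ - a)(γ - a') with a = (-5/12) + ((1/12)*sqrt(839))*i, a' = (-5/12) - ((1/12)*sqrt(839))*i. At the order-1 pole a set g(γ) = (γ - a)*f(γ) = [(-25*γ**2/29 - 10*γ/19 - 27/4)/(γ - 1/3)] / (γ - a').
Simple pole: residue = g(a) at a = (-5/12) + ((1/12)*sqrt(839))*i, which is (30023/253460) - ((562307/212652940)*sqrt(839))*i.
At the order-1 pole 1/3 set g(γ) = (γ - (1/3))*f(γ) = (-25*γ**2/29 - 10*γ/19 - 27/4)/(γ**2 + 5*γ/6 + 6).
Simple pole: residue = g(a) at a = 1/3, which is -139273/126730.
List the singular points by increasing real part (a conjugate pair: the negative imaginary part first).

Radius of convergence at 0: 1/3.
At (-5/12) - ((1/12)*sqrt(839))*i: a pole of order 1; residue (30023/253460) + ((562307/212652940)*sqrt(839))*i.
At (-5/12) + ((1/12)*sqrt(839))*i: a pole of order 1; residue (30023/253460) - ((562307/212652940)*sqrt(839))*i.
At 1/3: a pole of order 1; residue -139273/126730.


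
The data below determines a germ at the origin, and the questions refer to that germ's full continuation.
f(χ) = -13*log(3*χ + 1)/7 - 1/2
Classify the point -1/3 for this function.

The term (-13/7)*log(1 - χ/(-1/3)) has argument 1 - -1/3/(-1/3) = 0 at -1/3: a logarithmic (infinitely-sheeted) branch point; the remaining terms are analytic or single-valued there.

The point is a logarithmic branch point.


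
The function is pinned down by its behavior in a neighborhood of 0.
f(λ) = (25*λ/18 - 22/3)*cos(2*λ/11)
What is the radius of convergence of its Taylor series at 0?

The radius of convergence is infinite.

The factor cos(2*λ/11) is entire and contributes no finite singular point.
The polynomial part has no poles.
No finite singular points: the Taylor series at 0 converges everywhere.


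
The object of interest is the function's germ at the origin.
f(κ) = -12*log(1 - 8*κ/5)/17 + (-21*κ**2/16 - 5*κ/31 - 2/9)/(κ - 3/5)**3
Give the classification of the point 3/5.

The denominator factor κ - 3/5 vanishes at 3/5 and appears to the power 3; the numerator there equals -88331/111600, nonzero, and no other factor vanishes.
The branch terms are analytic at this point.
Hence a pole whose order is the multiplicity, 3.

The point is a pole of order 3.


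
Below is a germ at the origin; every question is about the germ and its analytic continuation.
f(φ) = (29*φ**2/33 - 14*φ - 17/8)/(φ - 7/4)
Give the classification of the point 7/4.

The point is a pole of order 1.

The denominator factor φ - 7/4 vanishes at 7/4 and appears to the power 1; the numerator there equals -12637/528, nonzero, and no other factor vanishes.
Hence a pole whose order is the multiplicity, 1.


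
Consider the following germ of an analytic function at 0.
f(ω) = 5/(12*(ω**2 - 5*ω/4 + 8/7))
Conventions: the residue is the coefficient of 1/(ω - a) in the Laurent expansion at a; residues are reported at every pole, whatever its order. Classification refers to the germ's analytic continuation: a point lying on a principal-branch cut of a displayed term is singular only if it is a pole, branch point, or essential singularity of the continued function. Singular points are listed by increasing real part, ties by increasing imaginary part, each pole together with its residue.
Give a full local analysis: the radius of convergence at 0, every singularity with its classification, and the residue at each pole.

Denominator factor (ω**2 - 5*ω/4 + 8/7): discriminant -337/112, complex-conjugate roots (5/8) + ((1/56)*sqrt(2359))*i and (5/8) - ((1/56)*sqrt(2359))*i; poles of order 1, moduli (2/7)*sqrt(14) and (2/7)*sqrt(14).
The radius of convergence is the smallest modulus among the singular points: (2/7)*sqrt(14).
The factor ω**2 - 5*ω/4 + 8/7 splits as (ω - a)(ω - a') with a = (5/8) - ((1/56)*sqrt(2359))*i, a' = (5/8) + ((1/56)*sqrt(2359))*i. At the order-1 pole a set g(ω) = (ω - a)*f(ω) = [5/12] / (ω - a').
Simple pole: residue = g(a) at a = (5/8) - ((1/56)*sqrt(2359))*i, which is ((5/1011)*sqrt(2359))*i.
The factor ω**2 - 5*ω/4 + 8/7 splits as (ω - a)(ω - a') with a = (5/8) + ((1/56)*sqrt(2359))*i, a' = (5/8) - ((1/56)*sqrt(2359))*i. At the order-1 pole a set g(ω) = (ω - a)*f(ω) = [5/12] / (ω - a').
Simple pole: residue = g(a) at a = (5/8) + ((1/56)*sqrt(2359))*i, which is -((5/1011)*sqrt(2359))*i.
List the singular points by increasing real part (a conjugate pair: the negative imaginary part first).

Radius of convergence at 0: (2/7)*sqrt(14).
At (5/8) - ((1/56)*sqrt(2359))*i: a pole of order 1; residue ((5/1011)*sqrt(2359))*i.
At (5/8) + ((1/56)*sqrt(2359))*i: a pole of order 1; residue -((5/1011)*sqrt(2359))*i.


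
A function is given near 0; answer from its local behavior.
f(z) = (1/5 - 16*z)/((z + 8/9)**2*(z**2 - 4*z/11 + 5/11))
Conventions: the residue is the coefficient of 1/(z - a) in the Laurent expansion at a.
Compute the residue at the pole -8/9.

The residue is 190188/80645.

At the order-2 pole -8/9 set g(z) = (z - (-8/9))^2*f(z) = (1/5 - 16*z)/(z**2 - 4*z/11 + 5/11).
Order-2 pole: residue = g'(a); g'(-8/9) = 190188/80645, so the residue is 190188/80645.


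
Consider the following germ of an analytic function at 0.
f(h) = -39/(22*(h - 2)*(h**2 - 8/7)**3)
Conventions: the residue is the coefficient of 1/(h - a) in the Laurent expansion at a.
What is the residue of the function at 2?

The residue is -13377/176000.

At the order-1 pole 2 set g(h) = (h - (2))*f(h) = -39/(22*(h**2 - 8/7)**3).
Simple pole: residue = g(a) at a = 2, which is -13377/176000.


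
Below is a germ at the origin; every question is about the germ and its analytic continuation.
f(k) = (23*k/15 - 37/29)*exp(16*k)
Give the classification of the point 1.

The point is a regular point.

There is no denominator, hence no pole anywhere.
The factor exp(16*k) is entire.
So the germ continues analytically to 1.


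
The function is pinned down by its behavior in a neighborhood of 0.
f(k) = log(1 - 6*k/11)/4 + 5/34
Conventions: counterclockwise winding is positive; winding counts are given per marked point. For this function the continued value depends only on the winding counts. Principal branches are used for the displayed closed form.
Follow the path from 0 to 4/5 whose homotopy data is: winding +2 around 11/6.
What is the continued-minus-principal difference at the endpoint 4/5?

The rational part is single-valued and drops out of the difference; each branch term changes only by its own monodromy.
(1/4)*log(1 - k/(11/6)): each positive loop around 11/6 adds 2*pi*i to the log, so winding +2 contributes (1/4)*(2)*2*pi*i = pi*i.
Summing the contributions at k = 4/5 gives pi*i.

Continued minus principal equals pi*i.


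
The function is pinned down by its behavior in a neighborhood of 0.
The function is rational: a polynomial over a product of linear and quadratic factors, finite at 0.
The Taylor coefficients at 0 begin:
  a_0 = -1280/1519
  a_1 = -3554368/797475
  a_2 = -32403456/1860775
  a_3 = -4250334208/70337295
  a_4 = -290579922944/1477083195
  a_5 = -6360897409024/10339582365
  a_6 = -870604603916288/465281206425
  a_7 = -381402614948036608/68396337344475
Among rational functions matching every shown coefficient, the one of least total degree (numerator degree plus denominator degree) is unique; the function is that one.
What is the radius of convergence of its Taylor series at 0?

No rational of total degree below 5 reproduces all 8 coefficients; solving the [1/4] Pade equations on them gives f(ξ) = (13*ξ/25 - 20/31)/(ξ**2 - 8*ξ/3 + 7/8)**2, whose expansion matches every shown term.
Denominator factor (ξ**2 - 8*ξ/3 + 7/8)^2: discriminant 65/18, real irrational roots 4/3 + (1/12)*sqrt(130) and 4/3 - (1/12)*sqrt(130); poles of order 2, moduli 4/3 + (1/12)*sqrt(130) and 4/3 - (1/12)*sqrt(130).
The radius of convergence is the smallest modulus among the singular points: 4/3 - (1/12)*sqrt(130).

The radius of convergence is 4/3 - (1/12)*sqrt(130).


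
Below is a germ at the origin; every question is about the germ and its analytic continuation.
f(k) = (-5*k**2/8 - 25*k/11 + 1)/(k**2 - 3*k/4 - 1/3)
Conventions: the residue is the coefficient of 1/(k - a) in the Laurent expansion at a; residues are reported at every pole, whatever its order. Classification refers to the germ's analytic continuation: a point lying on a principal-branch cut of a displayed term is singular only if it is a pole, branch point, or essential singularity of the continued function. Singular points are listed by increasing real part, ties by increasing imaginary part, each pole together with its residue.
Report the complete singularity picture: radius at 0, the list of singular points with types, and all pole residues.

Radius of convergence at 0: -3/8 + (1/24)*sqrt(273).
At 3/8 - (1/24)*sqrt(273): a pole of order 1; residue -965/704 + (1997/192192)*sqrt(273).
At 3/8 + (1/24)*sqrt(273): a pole of order 1; residue -965/704 - (1997/192192)*sqrt(273).

Denominator factor (k**2 - 3*k/4 - 1/3): discriminant 91/48, real irrational roots 3/8 + (1/24)*sqrt(273) and 3/8 - (1/24)*sqrt(273); poles of order 1, moduli 3/8 + (1/24)*sqrt(273) and -3/8 + (1/24)*sqrt(273).
The radius of convergence is the smallest modulus among the singular points: -3/8 + (1/24)*sqrt(273).
The factor k**2 - 3*k/4 - 1/3 splits as (k - a)(k - a') with a = 3/8 - (1/24)*sqrt(273), a' = 3/8 + (1/24)*sqrt(273). At the order-1 pole a set g(k) = (k - a)*f(k) = [-5*k**2/8 - 25*k/11 + 1] / (k - a').
Simple pole: residue = g(a) at a = 3/8 - (1/24)*sqrt(273), which is -965/704 + (1997/192192)*sqrt(273).
The factor k**2 - 3*k/4 - 1/3 splits as (k - a)(k - a') with a = 3/8 + (1/24)*sqrt(273), a' = 3/8 - (1/24)*sqrt(273). At the order-1 pole a set g(k) = (k - a)*f(k) = [-5*k**2/8 - 25*k/11 + 1] / (k - a').
Simple pole: residue = g(a) at a = 3/8 + (1/24)*sqrt(273), which is -965/704 - (1997/192192)*sqrt(273).
List the singular points by increasing real part (a conjugate pair: the negative imaginary part first).


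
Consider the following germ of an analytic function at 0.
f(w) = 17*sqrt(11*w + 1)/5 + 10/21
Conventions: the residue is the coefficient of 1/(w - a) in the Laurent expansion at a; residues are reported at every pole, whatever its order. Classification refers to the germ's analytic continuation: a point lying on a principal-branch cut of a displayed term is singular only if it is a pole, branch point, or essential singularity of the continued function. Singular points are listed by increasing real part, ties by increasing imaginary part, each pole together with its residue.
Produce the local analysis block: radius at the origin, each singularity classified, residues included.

Radius of convergence at 0: 1/11.
At -1/11: an algebraic (square-root) branch point.

Branch term (17/5)*sqrt(1 - w/(-1/11)): its argument vanishes at w = -1/11, a square-root branch point, modulus 1/11.
The radius of convergence is the smallest modulus among the singular points: 1/11.


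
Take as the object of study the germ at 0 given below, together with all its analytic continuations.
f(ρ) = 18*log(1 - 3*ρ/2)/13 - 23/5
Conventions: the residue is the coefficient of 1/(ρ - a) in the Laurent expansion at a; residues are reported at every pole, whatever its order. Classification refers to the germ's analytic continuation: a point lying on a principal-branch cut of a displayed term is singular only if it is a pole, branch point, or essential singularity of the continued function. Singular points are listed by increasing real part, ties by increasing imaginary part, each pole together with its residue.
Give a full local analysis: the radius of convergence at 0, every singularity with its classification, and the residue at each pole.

Branch term (18/13)*log(1 - ρ/(2/3)): its argument vanishes at ρ = 2/3, a logarithmic branch point, modulus 2/3.
The radius of convergence is the smallest modulus among the singular points: 2/3.

Radius of convergence at 0: 2/3.
At 2/3: a logarithmic branch point.


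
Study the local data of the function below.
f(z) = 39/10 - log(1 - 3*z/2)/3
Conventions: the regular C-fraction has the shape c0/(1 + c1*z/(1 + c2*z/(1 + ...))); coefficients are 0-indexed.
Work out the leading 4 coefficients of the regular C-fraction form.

The regular C-fraction coefficients are [39/10, -5/39, -97/156, -117/388].

Taylor coefficients (expand at 0): a_0 = 39/10, a_1 = 1/2, a_2 = 3/8, a_3 = 3/8.
c0 = a_0 = 39/10. Peel one level at a time: if S = 1 + c*z/S' with S'(0) = 1, then c is the z-coefficient of S and S' = c*z/(S - 1).
S_1 = c0/f = 1 + (-5/39)*z + (-485/6084)*z^2 + ...; c1 = -5/39.
S_2 = c1*z/(S_1 - 1) = 1 + (-97/156)*z + (-3/16)*z^2 + ...; c2 = -97/156.
S_3 = c2*z/(S_2 - 1) = 1 + (-117/388)*z + ...; c3 = -117/388.


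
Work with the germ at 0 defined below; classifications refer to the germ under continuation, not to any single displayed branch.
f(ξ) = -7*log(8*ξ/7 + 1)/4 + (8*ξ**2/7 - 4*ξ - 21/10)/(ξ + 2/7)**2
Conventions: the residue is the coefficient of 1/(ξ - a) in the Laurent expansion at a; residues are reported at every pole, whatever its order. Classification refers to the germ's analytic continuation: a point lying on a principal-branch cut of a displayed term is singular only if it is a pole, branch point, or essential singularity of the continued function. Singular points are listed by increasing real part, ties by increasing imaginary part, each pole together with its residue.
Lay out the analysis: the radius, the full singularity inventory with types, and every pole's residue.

Radius of convergence at 0: 2/7.
At -7/8: a logarithmic branch point.
At -2/7: a pole of order 2; residue -228/49.

Denominator factor (ξ + 2/7)^2: pole of order 2 at -2/7, modulus 2/7.
Branch term (-7/4)*log(1 - ξ/(-7/8)): its argument vanishes at ξ = -7/8, a logarithmic branch point, modulus 7/8.
The radius of convergence is the smallest modulus among the singular points: 2/7.
The branch term is analytic at -2/7 and contributes nothing to the residue; only the rational part matters.
At the order-2 pole -2/7 set g(ξ) = (ξ - (-2/7))^2*(rational part) = 8*ξ**2/7 - 4*ξ - 21/10.
Order-2 pole: residue = g'(a); g'(-2/7) = -228/49, so the residue is -228/49.
List the singular points by increasing real part (a conjugate pair: the negative imaginary part first).


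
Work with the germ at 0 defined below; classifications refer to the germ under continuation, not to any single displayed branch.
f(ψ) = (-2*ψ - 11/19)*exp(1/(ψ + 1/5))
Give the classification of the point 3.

There is no denominator, hence no pole anywhere.
The essential point of exp(1/(ψ - (-1/5))) is -1/5, not 3.
So the germ continues analytically to 3.

The point is a regular point.


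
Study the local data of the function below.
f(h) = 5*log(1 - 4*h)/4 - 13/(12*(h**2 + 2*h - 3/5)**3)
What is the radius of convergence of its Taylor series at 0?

The radius of convergence is 1/4.

Denominator factor (h**2 + 2*h - 3/5)^3: discriminant 32/5, real irrational roots -1 + (2/5)*sqrt(10) and -1 - (2/5)*sqrt(10); poles of order 3, moduli -1 + (2/5)*sqrt(10) and 1 + (2/5)*sqrt(10).
Branch term (5/4)*log(1 - h/(1/4)): its argument vanishes at h = 1/4, a logarithmic branch point, modulus 1/4.
The radius of convergence is the smallest modulus among the singular points: 1/4.


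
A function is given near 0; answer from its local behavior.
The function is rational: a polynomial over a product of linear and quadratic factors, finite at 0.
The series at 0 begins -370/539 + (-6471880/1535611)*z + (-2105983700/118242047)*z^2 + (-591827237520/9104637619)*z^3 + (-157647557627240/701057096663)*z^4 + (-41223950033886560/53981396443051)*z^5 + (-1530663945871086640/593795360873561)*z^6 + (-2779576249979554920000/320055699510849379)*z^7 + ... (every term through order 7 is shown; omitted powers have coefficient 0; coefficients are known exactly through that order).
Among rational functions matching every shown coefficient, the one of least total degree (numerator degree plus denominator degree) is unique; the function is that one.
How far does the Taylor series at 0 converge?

No rational of total degree below 6 reproduces all 8 coefficients; solving the [2/4] Pade equations on them gives f(z) = (-z**2 - 30*z/37 - 37/36)/((z - 7/6)**2*(z**2 - 4*z + 11/10)), whose expansion matches every shown term.
Denominator factor (z**2 - 4*z + 11/10): discriminant 58/5, real irrational roots 2 + (1/10)*sqrt(290) and 2 - (1/10)*sqrt(290); poles of order 1, moduli 2 + (1/10)*sqrt(290) and 2 - (1/10)*sqrt(290).
Denominator factor (z - 7/6)^2: pole of order 2 at 7/6, modulus 7/6.
The radius of convergence is the smallest modulus among the singular points: 2 - (1/10)*sqrt(290).

The radius of convergence is 2 - (1/10)*sqrt(290).


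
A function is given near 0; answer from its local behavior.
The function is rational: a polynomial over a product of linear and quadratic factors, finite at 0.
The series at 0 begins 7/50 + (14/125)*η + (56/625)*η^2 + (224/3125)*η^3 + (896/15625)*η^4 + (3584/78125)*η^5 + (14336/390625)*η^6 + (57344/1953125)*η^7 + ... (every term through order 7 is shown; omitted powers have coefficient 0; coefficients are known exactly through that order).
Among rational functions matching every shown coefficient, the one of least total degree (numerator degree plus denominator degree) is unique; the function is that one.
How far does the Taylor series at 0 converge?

The radius of convergence is 5/4.

No rational of total degree below 1 reproduces all 8 coefficients; solving the [0/1] Pade equations on them gives f(η) = -7/(40*(η - 5/4)), whose expansion matches every shown term.
Denominator factor (η - 5/4): pole of order 1 at 5/4, modulus 5/4.
The radius of convergence is the smallest modulus among the singular points: 5/4.


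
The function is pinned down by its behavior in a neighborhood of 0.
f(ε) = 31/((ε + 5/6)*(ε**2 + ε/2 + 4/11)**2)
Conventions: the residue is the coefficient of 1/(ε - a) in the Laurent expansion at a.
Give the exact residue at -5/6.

The residue is 1215324/16129.

At the order-1 pole -5/6 set g(ε) = (ε - (-5/6))*f(ε) = 31/(ε**2 + ε/2 + 4/11)**2.
Simple pole: residue = g(a) at a = -5/6, which is 1215324/16129.


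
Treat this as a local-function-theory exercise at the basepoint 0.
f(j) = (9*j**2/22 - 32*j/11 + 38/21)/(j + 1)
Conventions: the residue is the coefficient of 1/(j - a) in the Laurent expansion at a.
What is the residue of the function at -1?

The residue is 2369/462.

At the order-1 pole -1 set g(j) = (j - (-1))*f(j) = 9*j**2/22 - 32*j/11 + 38/21.
Simple pole: residue = g(a) at a = -1, which is 2369/462.


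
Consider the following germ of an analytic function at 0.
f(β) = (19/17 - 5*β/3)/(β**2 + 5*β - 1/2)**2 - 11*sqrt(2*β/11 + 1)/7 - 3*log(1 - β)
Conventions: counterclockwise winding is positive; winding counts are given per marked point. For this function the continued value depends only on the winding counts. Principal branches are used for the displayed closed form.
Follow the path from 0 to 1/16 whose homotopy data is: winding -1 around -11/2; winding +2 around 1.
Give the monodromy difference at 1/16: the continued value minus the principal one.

The rational part is single-valued and drops out of the difference; each branch term changes only by its own monodromy.
(-11/7)*sqrt(1 - β/(-11/2)): winding -1 is odd, the square root flips sign, contributing -2*(-11/7)*sqrt(1 - (1/16)/(-11/2)) = -2*(-11/7)*sqrt(89/88) = (1/14)*sqrt(1958).
(-3)*log(1 - β/(1)): each positive loop around 1 adds 2*pi*i to the log, so winding +2 contributes (-3)*(2)*2*pi*i = -(12)*pi*i.
Summing the contributions at β = 1/16 gives ((1/14)*sqrt(1958)) - ((12)*pi)*i.

Continued minus principal equals ((1/14)*sqrt(1958)) - ((12)*pi)*i.
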